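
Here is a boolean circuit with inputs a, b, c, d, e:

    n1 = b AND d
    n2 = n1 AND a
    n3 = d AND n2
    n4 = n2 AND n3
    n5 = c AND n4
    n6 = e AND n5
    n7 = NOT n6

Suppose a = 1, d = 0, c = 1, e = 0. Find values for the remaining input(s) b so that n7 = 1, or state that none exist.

b=1

n7 = NOT n6 must be 1, so n6 = 0.
n6 = e AND n5 must be 0, so at least one of e, n5 is 0.
Check with a = 1, d = 0, c = 1, e = 0 and b=1:
n1 = b AND d = 1 AND 0 = 0
n2 = n1 AND a = 0 AND 1 = 0
n3 = d AND n2 = 0 AND 0 = 0
n4 = n2 AND n3 = 0 AND 0 = 0
n5 = c AND n4 = 1 AND 0 = 0
n6 = e AND n5 = 0 AND 0 = 0
n7 = NOT n6 = NOT 0 = 1
So n7 = 1.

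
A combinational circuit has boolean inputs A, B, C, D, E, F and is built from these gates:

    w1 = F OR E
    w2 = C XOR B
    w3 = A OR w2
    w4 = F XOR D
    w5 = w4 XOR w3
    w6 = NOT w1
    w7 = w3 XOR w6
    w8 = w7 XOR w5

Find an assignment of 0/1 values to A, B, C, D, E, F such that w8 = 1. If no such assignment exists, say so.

A=0, B=1, C=0, D=1, E=1, F=0

Check with A=0, B=1, C=0, D=1, E=1, F=0:
w1 = F OR E = 0 OR 1 = 1
w2 = C XOR B = 0 XOR 1 = 1
w3 = A OR w2 = 0 OR 1 = 1
w4 = F XOR D = 0 XOR 1 = 1
w5 = w4 XOR w3 = 1 XOR 1 = 0
w6 = NOT w1 = NOT 1 = 0
w7 = w3 XOR w6 = 1 XOR 0 = 1
w8 = w7 XOR w5 = 1 XOR 0 = 1
So w8 = 1 as required.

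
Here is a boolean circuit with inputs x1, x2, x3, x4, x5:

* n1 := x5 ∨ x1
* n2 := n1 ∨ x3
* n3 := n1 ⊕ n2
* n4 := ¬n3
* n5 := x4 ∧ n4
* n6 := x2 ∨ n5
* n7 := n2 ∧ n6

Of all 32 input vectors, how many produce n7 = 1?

n7 = n2 ∧ n6 must be 1, so both n2 = 1 and n6 = 1.
n2 = n1 ∨ x3 must be 1, so at least one of n1, x3 is 1.
n6 = x2 ∨ n5 must be 1, so at least one of x2, n5 is 1.
Enumerating the 32 input combinations, 20 give n7 = 1 and 12 give n7 = 0.

20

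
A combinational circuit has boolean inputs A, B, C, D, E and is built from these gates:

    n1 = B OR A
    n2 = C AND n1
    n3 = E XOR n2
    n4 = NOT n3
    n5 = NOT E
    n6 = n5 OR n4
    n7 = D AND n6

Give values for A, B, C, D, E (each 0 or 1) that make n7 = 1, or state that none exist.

Check with A=0 B=1 C=0 D=1 E=0:
n1 = B OR A = 1 OR 0 = 1
n2 = C AND n1 = 0 AND 1 = 0
n3 = E XOR n2 = 0 XOR 0 = 0
n4 = NOT n3 = NOT 0 = 1
n5 = NOT E = NOT 0 = 1
n6 = n5 OR n4 = 1 OR 1 = 1
n7 = D AND n6 = 1 AND 1 = 1
So n7 = 1 as required.

A=0 B=1 C=0 D=1 E=0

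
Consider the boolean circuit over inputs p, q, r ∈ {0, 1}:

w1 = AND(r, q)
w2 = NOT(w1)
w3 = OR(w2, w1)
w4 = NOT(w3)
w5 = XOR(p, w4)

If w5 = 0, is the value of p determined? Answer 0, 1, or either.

0

w5 = XOR(p, w4) must be 0, so p and w4 are equal.
Every assignment with w5 = 0 has p = 0; there are 4 such assignment(s).
  p=0, q=0, r=0
  p=0, q=0, r=1
  p=0, q=1, r=0
  p=0, q=1, r=1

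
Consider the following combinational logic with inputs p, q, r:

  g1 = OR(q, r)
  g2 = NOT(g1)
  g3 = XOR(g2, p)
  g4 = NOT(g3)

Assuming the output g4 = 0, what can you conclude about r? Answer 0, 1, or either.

either

Both values of r occur among assignments with g4 = 0:
  r=0: p=0, q=0, r=0
  r=1: p=1, q=0, r=1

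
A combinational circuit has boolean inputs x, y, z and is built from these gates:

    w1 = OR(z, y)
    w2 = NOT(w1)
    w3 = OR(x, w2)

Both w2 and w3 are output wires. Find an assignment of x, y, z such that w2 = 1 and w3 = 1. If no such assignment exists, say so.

x=1, y=0, z=0

Check with x=1, y=0, z=0:
w1 = OR(z, y) = OR(0, 0) = 0
w2 = NOT(w1) = NOT 0 = 1
w3 = OR(x, w2) = OR(1, 1) = 1
So w2 = 1 and w3 = 1.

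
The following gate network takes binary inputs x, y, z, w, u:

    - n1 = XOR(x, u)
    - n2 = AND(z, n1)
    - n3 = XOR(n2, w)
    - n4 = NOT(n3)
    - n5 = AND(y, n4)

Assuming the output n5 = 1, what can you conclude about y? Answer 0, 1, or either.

n5 = AND(y, n4) must be 1, so both y = 1 and n4 = 1.
n4 = NOT(n3) must be 1, so n3 = 0.
n3 = XOR(n2, w) must be 0, so n2 and w are equal.
Every assignment with n5 = 1 has y = 1; there are 8 such assignment(s).

1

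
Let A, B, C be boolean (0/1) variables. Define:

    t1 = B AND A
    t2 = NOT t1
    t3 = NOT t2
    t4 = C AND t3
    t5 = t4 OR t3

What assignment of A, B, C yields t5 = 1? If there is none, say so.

A=1 B=1 C=0

Check with A=1 B=1 C=0:
t1 = B AND A = 1 AND 1 = 1
t2 = NOT t1 = NOT 1 = 0
t3 = NOT t2 = NOT 0 = 1
t4 = C AND t3 = 0 AND 1 = 0
t5 = t4 OR t3 = 0 OR 1 = 1
So t5 = 1 as required.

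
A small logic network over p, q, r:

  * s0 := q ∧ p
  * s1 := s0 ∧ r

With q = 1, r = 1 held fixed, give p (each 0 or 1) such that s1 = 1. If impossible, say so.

s1 = s0 ∧ r must be 1, so both s0 = 1 and r = 1.
s0 = q ∧ p must be 1, so both q = 1 and p = 1.
Check with q = 1, r = 1 and p=1:
s0 = q ∧ p = 1 ∧ 1 = 1
s1 = s0 ∧ r = 1 ∧ 1 = 1
So s1 = 1.

p=1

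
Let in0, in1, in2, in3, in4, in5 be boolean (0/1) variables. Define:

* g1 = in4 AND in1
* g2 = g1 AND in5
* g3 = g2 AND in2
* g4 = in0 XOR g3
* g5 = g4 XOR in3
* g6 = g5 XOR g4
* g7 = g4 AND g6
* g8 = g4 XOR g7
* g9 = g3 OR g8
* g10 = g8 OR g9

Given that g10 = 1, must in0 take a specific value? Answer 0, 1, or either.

either

Both values of in0 occur among assignments with g10 = 1:
  in0=0: in0=0, in1=1, in2=1, in3=0, in4=1, in5=1
  in0=1: in0=1, in1=0, in2=0, in3=0, in4=0, in5=0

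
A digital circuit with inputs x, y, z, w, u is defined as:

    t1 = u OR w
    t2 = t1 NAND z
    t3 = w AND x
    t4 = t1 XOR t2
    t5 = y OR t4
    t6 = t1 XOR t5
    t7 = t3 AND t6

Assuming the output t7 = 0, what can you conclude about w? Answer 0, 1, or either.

Both values of w occur among assignments with t7 = 0:
  w=0: x=0, y=0, z=0, w=0, u=0
  w=1: x=0, y=0, z=0, w=1, u=0

either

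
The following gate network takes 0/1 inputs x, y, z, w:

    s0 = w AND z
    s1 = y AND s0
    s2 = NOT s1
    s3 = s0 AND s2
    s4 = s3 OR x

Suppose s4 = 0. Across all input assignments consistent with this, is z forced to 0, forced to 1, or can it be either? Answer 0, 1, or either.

Both values of z occur among assignments with s4 = 0:
  z=0: x=0, y=0, z=0, w=0
  z=1: x=0, y=0, z=1, w=0

either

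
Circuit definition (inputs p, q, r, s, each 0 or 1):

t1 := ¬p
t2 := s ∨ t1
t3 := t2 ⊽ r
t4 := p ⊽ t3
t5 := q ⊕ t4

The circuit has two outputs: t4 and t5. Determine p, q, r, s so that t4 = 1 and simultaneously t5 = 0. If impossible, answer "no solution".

p=0, q=1, r=1, s=0

Check with p=0, q=1, r=1, s=0:
t1 = ¬p = ¬0 = 1
t2 = s ∨ t1 = 0 ∨ 1 = 1
t3 = t2 ⊽ r = 1 ⊽ 1 = 0
t4 = p ⊽ t3 = 0 ⊽ 0 = 1
t5 = q ⊕ t4 = 1 ⊕ 1 = 0
So t4 = 1 and t5 = 0.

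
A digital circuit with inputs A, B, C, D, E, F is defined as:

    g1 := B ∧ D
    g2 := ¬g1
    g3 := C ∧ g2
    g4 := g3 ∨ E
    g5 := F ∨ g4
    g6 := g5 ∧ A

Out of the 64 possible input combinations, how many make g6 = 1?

g6 = g5 ∧ A must be 1, so both g5 = 1 and A = 1.
g5 = F ∨ g4 must be 1, so at least one of F, g4 is 1.
Enumerating the 64 input combinations, 27 give g6 = 1 and 37 give g6 = 0.

27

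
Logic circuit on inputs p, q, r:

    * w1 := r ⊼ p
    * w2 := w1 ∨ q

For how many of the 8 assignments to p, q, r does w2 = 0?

1

w2 = w1 ∨ q must be 0, so both w1 = 0 and q = 0.
Satisfying assignments:
  p=1, q=0, r=1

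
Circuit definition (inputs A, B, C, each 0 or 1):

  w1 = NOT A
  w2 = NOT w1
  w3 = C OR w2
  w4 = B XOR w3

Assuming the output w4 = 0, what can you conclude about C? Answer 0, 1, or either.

Both values of C occur among assignments with w4 = 0:
  C=0: A=0, B=0, C=0
  C=1: A=0, B=1, C=1

either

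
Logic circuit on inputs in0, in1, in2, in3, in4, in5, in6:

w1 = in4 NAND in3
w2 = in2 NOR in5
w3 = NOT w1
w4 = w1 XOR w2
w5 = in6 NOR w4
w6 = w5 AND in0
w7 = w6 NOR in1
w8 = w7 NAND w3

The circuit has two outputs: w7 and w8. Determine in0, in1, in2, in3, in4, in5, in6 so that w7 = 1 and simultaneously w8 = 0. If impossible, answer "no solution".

in0=1, in1=0, in2=1, in3=1, in4=1, in5=1, in6=1

Check with in0=1, in1=0, in2=1, in3=1, in4=1, in5=1, in6=1:
w1 = in4 NAND in3 = 1 NAND 1 = 0
w2 = in2 NOR in5 = 1 NOR 1 = 0
w3 = NOT w1 = NOT 0 = 1
w4 = w1 XOR w2 = 0 XOR 0 = 0
w5 = in6 NOR w4 = 1 NOR 0 = 0
w6 = w5 AND in0 = 0 AND 1 = 0
w7 = w6 NOR in1 = 0 NOR 0 = 1
w8 = w7 NAND w3 = 1 NAND 1 = 0
So w7 = 1 and w8 = 0.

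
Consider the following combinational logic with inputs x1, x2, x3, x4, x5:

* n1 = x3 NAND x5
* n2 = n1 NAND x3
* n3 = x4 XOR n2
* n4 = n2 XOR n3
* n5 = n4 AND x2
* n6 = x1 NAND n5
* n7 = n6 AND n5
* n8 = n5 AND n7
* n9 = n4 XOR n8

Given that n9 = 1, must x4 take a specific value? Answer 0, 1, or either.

1

n9 = n4 XOR n8 must be 1, so n4 and n8 differ.
Every assignment with n9 = 1 has x4 = 1; there are 12 such assignment(s).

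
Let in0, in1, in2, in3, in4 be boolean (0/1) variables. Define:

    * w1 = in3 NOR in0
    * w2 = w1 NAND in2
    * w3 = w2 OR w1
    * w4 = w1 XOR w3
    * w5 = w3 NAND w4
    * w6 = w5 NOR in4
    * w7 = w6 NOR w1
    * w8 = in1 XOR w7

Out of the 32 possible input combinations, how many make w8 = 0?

w8 = in1 XOR w7 must be 0, so in1 and w7 are equal.
Enumerating the 32 input combinations, 16 give w8 = 0 and 16 give w8 = 1.

16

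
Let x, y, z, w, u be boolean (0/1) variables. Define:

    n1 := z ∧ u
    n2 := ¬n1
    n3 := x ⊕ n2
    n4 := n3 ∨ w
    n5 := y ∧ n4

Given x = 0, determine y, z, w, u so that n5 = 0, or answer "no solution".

n5 = y ∧ n4 must be 0, so at least one of y, n4 is 0.
Check with x = 0 and y=0, z=1, w=0, u=1:
n1 = z ∧ u = 1 ∧ 1 = 1
n2 = ¬n1 = ¬1 = 0
n3 = x ⊕ n2 = 0 ⊕ 0 = 0
n4 = n3 ∨ w = 0 ∨ 0 = 0
n5 = y ∧ n4 = 0 ∧ 0 = 0
So n5 = 0.

y=0, z=1, w=0, u=1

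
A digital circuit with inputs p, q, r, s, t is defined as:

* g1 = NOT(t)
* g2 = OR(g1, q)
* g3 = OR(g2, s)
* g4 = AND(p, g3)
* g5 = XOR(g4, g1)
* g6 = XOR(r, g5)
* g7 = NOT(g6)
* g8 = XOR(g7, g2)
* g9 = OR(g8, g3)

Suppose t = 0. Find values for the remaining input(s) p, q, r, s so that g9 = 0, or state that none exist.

no solution exists

With t = 0 fixed, none of the 16 settings of p, q, r, s give g9 = 0.
For example, with p=1, q=0, r=1, s=0:
g1 = NOT(t) = NOT 0 = 1
g2 = OR(g1, q) = OR(1, 0) = 1
g3 = OR(g2, s) = OR(1, 0) = 1
g4 = AND(p, g3) = AND(1, 1) = 1
g5 = XOR(g4, g1) = XOR(1, 1) = 0
g6 = XOR(r, g5) = XOR(1, 0) = 1
g7 = NOT(g6) = NOT 1 = 0
g8 = XOR(g7, g2) = XOR(0, 1) = 1
g9 = OR(g8, g3) = OR(1, 1) = 1
giving g9 = 1 ≠ 0.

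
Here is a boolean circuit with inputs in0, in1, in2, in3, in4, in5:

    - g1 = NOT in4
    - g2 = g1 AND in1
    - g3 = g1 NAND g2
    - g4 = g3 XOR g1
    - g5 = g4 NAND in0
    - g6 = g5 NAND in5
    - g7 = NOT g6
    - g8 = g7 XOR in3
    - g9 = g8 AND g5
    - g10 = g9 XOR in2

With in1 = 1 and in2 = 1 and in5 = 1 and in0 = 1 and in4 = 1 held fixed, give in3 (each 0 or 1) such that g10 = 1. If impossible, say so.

g10 = g9 XOR in2 must be 1, so g9 and in2 differ.
Check with in1 = 1 and in2 = 1 and in5 = 1 and in0 = 1 and in4 = 1 and in3=1:
g1 = NOT in4 = NOT 1 = 0
g2 = g1 AND in1 = 0 AND 1 = 0
g3 = g1 NAND g2 = 0 NAND 0 = 1
g4 = g3 XOR g1 = 1 XOR 0 = 1
g5 = g4 NAND in0 = 1 NAND 1 = 0
g6 = g5 NAND in5 = 0 NAND 1 = 1
g7 = NOT g6 = NOT 1 = 0
g8 = g7 XOR in3 = 0 XOR 1 = 1
g9 = g8 AND g5 = 1 AND 0 = 0
g10 = g9 XOR in2 = 0 XOR 1 = 1
So g10 = 1.

in3=1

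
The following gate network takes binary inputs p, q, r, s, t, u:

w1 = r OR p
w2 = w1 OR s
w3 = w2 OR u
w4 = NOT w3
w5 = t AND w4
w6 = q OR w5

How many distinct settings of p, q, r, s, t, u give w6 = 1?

33

w6 = q OR w5 must be 1, so at least one of q, w5 is 1.
Enumerating the 64 input combinations, 33 give w6 = 1 and 31 give w6 = 0.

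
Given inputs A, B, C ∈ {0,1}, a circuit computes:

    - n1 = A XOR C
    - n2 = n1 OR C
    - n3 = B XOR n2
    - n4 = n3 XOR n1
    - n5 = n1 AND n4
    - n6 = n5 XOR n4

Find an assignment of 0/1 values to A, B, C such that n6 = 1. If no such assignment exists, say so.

n6 = n5 XOR n4 must be 1, so n5 and n4 differ.
Check with A=1 B=0 C=1:
n1 = A XOR C = 1 XOR 1 = 0
n2 = n1 OR C = 0 OR 1 = 1
n3 = B XOR n2 = 0 XOR 1 = 1
n4 = n3 XOR n1 = 1 XOR 0 = 1
n5 = n1 AND n4 = 0 AND 1 = 0
n6 = n5 XOR n4 = 0 XOR 1 = 1
So n6 = 1 as required.

A=1 B=0 C=1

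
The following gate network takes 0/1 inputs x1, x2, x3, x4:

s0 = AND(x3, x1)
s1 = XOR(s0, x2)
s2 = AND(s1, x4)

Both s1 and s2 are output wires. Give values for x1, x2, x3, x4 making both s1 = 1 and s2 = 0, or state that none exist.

x1=0, x2=1, x3=1, x4=0

Check with x1=0, x2=1, x3=1, x4=0:
s0 = AND(x3, x1) = AND(1, 0) = 0
s1 = XOR(s0, x2) = XOR(0, 1) = 1
s2 = AND(s1, x4) = AND(1, 0) = 0
So s1 = 1 and s2 = 0.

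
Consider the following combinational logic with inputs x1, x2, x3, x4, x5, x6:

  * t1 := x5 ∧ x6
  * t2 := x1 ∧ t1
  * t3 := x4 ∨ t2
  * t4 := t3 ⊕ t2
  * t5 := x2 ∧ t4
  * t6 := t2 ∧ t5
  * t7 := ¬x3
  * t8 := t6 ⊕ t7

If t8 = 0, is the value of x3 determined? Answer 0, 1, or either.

t8 = t6 ⊕ t7 must be 0, so t6 and t7 are equal.
Every assignment with t8 = 0 has x3 = 1; there are 32 such assignment(s).

1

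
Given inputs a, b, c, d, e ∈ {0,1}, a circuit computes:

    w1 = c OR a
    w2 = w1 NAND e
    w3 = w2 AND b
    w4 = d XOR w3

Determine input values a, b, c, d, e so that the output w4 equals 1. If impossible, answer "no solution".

w4 = d XOR w3 must be 1, so d and w3 differ.
Check with a=0, b=0, c=0, d=1, e=1:
w1 = c OR a = 0 OR 0 = 0
w2 = w1 NAND e = 0 NAND 1 = 1
w3 = w2 AND b = 1 AND 0 = 0
w4 = d XOR w3 = 1 XOR 0 = 1
So w4 = 1 as required.

a=0, b=0, c=0, d=1, e=1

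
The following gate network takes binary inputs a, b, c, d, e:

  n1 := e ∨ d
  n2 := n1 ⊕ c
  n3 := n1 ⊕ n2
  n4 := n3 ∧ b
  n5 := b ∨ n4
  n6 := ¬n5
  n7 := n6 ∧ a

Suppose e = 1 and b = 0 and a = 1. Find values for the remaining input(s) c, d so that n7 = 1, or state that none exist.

n7 = n6 ∧ a must be 1, so both n6 = 1 and a = 1.
n6 = ¬n5 must be 1, so n5 = 0.
Check with e = 1 and b = 0 and a = 1 and c=1, d=0:
n1 = e ∨ d = 1 ∨ 0 = 1
n2 = n1 ⊕ c = 1 ⊕ 1 = 0
n3 = n1 ⊕ n2 = 1 ⊕ 0 = 1
n4 = n3 ∧ b = 1 ∧ 0 = 0
n5 = b ∨ n4 = 0 ∨ 0 = 0
n6 = ¬n5 = ¬0 = 1
n7 = n6 ∧ a = 1 ∧ 1 = 1
So n7 = 1.

c=1, d=0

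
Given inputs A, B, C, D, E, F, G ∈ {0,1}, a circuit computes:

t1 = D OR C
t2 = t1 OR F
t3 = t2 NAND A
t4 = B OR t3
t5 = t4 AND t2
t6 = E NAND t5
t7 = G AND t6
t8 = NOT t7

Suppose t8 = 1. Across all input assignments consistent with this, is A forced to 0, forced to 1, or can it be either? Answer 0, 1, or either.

Both values of A occur among assignments with t8 = 1:
  A=0: A=0, B=0, C=0, D=0, E=0, F=0, G=0
  A=1: A=1, B=0, C=0, D=0, E=0, F=0, G=0

either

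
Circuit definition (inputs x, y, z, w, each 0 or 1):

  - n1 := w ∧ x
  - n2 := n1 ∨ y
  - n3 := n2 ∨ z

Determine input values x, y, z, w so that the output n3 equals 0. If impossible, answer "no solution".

x=0, y=0, z=0, w=1

n3 = n2 ∨ z must be 0, so both n2 = 0 and z = 0.
n2 = n1 ∨ y must be 0, so both n1 = 0 and y = 0.
n1 = w ∧ x must be 0, so at least one of w, x is 0.
Check with x=0, y=0, z=0, w=1:
n1 = w ∧ x = 1 ∧ 0 = 0
n2 = n1 ∨ y = 0 ∨ 0 = 0
n3 = n2 ∨ z = 0 ∨ 0 = 0
So n3 = 0 as required.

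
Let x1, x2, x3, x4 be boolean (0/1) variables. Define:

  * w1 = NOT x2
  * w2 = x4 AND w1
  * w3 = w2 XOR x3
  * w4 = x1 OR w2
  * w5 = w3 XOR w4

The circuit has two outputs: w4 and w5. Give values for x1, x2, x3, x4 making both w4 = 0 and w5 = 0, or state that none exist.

Check with x1=0, x2=1, x3=0, x4=0:
w1 = NOT x2 = NOT 1 = 0
w2 = x4 AND w1 = 0 AND 0 = 0
w3 = w2 XOR x3 = 0 XOR 0 = 0
w4 = x1 OR w2 = 0 OR 0 = 0
w5 = w3 XOR w4 = 0 XOR 0 = 0
So w4 = 0 and w5 = 0.

x1=0, x2=1, x3=0, x4=0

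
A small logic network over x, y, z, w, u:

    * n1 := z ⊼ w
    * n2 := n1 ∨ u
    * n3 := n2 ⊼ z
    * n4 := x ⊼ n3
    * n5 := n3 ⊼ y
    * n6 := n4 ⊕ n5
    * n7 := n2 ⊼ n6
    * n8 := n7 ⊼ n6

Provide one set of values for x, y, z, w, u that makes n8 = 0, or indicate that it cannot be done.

Check with x=0, y=1, z=1, w=1, u=0:
n1 = z ⊼ w = 1 ⊼ 1 = 0
n2 = n1 ∨ u = 0 ∨ 0 = 0
n3 = n2 ⊼ z = 0 ⊼ 1 = 1
n4 = x ⊼ n3 = 0 ⊼ 1 = 1
n5 = n3 ⊼ y = 1 ⊼ 1 = 0
n6 = n4 ⊕ n5 = 1 ⊕ 0 = 1
n7 = n2 ⊼ n6 = 0 ⊼ 1 = 1
n8 = n7 ⊼ n6 = 1 ⊼ 1 = 0
So n8 = 0 as required.

x=0, y=1, z=1, w=1, u=0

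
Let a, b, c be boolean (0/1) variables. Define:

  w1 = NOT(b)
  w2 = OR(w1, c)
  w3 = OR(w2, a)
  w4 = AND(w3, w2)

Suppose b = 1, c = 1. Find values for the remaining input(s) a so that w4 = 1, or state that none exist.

w4 = AND(w3, w2) must be 1, so both w3 = 1 and w2 = 1.
Check with b = 1, c = 1 and a=0:
w1 = NOT(b) = NOT 1 = 0
w2 = OR(w1, c) = OR(0, 1) = 1
w3 = OR(w2, a) = OR(1, 0) = 1
w4 = AND(w3, w2) = AND(1, 1) = 1
So w4 = 1.

a=0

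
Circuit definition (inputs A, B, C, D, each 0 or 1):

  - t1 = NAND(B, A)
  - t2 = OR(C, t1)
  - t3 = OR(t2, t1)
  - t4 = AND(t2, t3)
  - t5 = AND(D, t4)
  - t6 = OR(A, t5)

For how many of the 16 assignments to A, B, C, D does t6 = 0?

4

t6 = OR(A, t5) must be 0, so both A = 0 and t5 = 0.
Enumerating the 16 input combinations, 4 give t6 = 0 and 12 give t6 = 1.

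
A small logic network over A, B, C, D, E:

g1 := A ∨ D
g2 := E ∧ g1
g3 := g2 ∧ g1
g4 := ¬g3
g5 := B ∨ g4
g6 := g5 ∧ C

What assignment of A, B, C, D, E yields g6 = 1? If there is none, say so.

g6 = g5 ∧ C must be 1, so both g5 = 1 and C = 1.
g5 = B ∨ g4 must be 1, so at least one of B, g4 is 1.
Check with A=0 B=0 C=1 D=0 E=1:
g1 = A ∨ D = 0 ∨ 0 = 0
g2 = E ∧ g1 = 1 ∧ 0 = 0
g3 = g2 ∧ g1 = 0 ∧ 0 = 0
g4 = ¬g3 = ¬0 = 1
g5 = B ∨ g4 = 0 ∨ 1 = 1
g6 = g5 ∧ C = 1 ∧ 1 = 1
So g6 = 1 as required.

A=0 B=0 C=1 D=0 E=1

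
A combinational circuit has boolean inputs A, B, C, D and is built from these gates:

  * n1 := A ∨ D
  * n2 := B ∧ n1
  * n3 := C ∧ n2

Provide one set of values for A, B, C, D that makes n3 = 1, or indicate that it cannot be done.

n3 = C ∧ n2 must be 1, so both C = 1 and n2 = 1.
n2 = B ∧ n1 must be 1, so both B = 1 and n1 = 1.
Check with A=1 B=1 C=1 D=0:
n1 = A ∨ D = 1 ∨ 0 = 1
n2 = B ∧ n1 = 1 ∧ 1 = 1
n3 = C ∧ n2 = 1 ∧ 1 = 1
So n3 = 1 as required.

A=1 B=1 C=1 D=0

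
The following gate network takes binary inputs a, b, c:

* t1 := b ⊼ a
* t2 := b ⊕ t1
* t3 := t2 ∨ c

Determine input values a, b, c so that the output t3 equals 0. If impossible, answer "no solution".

a=0, b=1, c=0

Check with a=0, b=1, c=0:
t1 = b ⊼ a = 1 ⊼ 0 = 1
t2 = b ⊕ t1 = 1 ⊕ 1 = 0
t3 = t2 ∨ c = 0 ∨ 0 = 0
So t3 = 0 as required.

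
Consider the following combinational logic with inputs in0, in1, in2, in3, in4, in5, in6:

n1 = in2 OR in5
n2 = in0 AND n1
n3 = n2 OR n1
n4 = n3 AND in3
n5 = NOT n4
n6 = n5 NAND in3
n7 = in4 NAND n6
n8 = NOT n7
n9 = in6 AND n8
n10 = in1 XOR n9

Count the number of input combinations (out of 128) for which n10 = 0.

64

n10 = in1 XOR n9 must be 0, so in1 and n9 are equal.
Enumerating the 128 input combinations, 64 give n10 = 0 and 64 give n10 = 1.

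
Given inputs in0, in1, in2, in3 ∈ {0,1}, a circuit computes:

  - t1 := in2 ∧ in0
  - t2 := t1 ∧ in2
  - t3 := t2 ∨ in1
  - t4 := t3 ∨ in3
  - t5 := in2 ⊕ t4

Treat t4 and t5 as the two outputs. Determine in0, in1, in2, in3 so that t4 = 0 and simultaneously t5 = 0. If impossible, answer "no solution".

Check with in0=0, in1=0, in2=0, in3=0:
t1 = in2 ∧ in0 = 0 ∧ 0 = 0
t2 = t1 ∧ in2 = 0 ∧ 0 = 0
t3 = t2 ∨ in1 = 0 ∨ 0 = 0
t4 = t3 ∨ in3 = 0 ∨ 0 = 0
t5 = in2 ⊕ t4 = 0 ⊕ 0 = 0
So t4 = 0 and t5 = 0.

in0=0, in1=0, in2=0, in3=0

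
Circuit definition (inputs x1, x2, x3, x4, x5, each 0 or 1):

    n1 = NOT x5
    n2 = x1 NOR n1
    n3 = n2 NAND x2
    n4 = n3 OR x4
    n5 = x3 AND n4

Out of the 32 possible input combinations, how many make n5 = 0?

17

n5 = x3 AND n4 must be 0, so at least one of x3, n4 is 0.
Enumerating the 32 input combinations, 17 give n5 = 0 and 15 give n5 = 1.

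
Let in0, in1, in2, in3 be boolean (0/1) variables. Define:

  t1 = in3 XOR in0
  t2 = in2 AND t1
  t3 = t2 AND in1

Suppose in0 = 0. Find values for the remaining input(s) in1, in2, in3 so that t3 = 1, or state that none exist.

t3 = t2 AND in1 must be 1, so both t2 = 1 and in1 = 1.
t2 = in2 AND t1 must be 1, so both in2 = 1 and t1 = 1.
Check with in0 = 0 and in1=1, in2=1, in3=1:
t1 = in3 XOR in0 = 1 XOR 0 = 1
t2 = in2 AND t1 = 1 AND 1 = 1
t3 = t2 AND in1 = 1 AND 1 = 1
So t3 = 1.

in1=1, in2=1, in3=1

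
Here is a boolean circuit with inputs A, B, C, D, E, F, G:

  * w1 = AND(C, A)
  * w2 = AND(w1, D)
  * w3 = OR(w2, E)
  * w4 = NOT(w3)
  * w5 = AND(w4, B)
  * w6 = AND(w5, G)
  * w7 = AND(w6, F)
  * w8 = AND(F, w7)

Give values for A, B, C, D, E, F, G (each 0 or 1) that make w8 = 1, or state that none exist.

Check with A=0 B=1 C=1 D=0 E=0 F=1 G=1:
w1 = AND(C, A) = AND(1, 0) = 0
w2 = AND(w1, D) = AND(0, 0) = 0
w3 = OR(w2, E) = OR(0, 0) = 0
w4 = NOT(w3) = NOT 0 = 1
w5 = AND(w4, B) = AND(1, 1) = 1
w6 = AND(w5, G) = AND(1, 1) = 1
w7 = AND(w6, F) = AND(1, 1) = 1
w8 = AND(F, w7) = AND(1, 1) = 1
So w8 = 1 as required.

A=0 B=1 C=1 D=0 E=0 F=1 G=1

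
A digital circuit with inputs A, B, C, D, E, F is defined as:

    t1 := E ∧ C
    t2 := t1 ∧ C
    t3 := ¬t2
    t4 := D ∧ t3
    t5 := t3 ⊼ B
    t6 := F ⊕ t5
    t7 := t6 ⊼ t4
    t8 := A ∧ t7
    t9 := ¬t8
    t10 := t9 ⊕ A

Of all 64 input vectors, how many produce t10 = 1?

58

t10 = t9 ⊕ A must be 1, so t9 and A differ.
Enumerating the 64 input combinations, 58 give t10 = 1 and 6 give t10 = 0.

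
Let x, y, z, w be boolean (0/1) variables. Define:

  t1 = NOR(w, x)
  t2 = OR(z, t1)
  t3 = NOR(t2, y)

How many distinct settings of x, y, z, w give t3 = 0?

13

t3 = NOR(t2, y) must be 0, so at least one of t2, y is 1.
Enumerating the 16 input combinations, 13 give t3 = 0 and 3 give t3 = 1.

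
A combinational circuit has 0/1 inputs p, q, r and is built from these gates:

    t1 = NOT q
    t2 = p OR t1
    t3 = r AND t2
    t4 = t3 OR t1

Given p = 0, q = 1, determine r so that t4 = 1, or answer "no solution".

no solution exists

With p = 0, q = 1 fixed, none of the 2 settings of r give t4 = 1.
For example, with r=0:
t1 = NOT q = NOT 1 = 0
t2 = p OR t1 = 0 OR 0 = 0
t3 = r AND t2 = 0 AND 0 = 0
t4 = t3 OR t1 = 0 OR 0 = 0
giving t4 = 0 ≠ 1.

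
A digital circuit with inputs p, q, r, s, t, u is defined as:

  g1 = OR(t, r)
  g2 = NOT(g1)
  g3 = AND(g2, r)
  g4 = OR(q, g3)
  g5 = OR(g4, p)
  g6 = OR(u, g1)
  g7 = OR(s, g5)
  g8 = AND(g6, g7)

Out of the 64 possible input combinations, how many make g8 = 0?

g8 = AND(g6, g7) must be 0, so at least one of g6, g7 is 0.
Enumerating the 64 input combinations, 15 give g8 = 0 and 49 give g8 = 1.

15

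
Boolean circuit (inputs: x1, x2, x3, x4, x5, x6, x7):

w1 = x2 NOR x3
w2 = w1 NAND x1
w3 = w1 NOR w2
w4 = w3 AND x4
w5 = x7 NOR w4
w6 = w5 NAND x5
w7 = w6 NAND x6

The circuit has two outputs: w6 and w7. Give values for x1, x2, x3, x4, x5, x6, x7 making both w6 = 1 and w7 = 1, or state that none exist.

Check with x1=0 x2=0 x3=1 x4=1 x5=1 x6=0 x7=1:
w1 = x2 NOR x3 = 0 NOR 1 = 0
w2 = w1 NAND x1 = 0 NAND 0 = 1
w3 = w1 NOR w2 = 0 NOR 1 = 0
w4 = w3 AND x4 = 0 AND 1 = 0
w5 = x7 NOR w4 = 1 NOR 0 = 0
w6 = w5 NAND x5 = 0 NAND 1 = 1
w7 = w6 NAND x6 = 1 NAND 0 = 1
So w6 = 1 and w7 = 1.

x1=0 x2=0 x3=1 x4=1 x5=1 x6=0 x7=1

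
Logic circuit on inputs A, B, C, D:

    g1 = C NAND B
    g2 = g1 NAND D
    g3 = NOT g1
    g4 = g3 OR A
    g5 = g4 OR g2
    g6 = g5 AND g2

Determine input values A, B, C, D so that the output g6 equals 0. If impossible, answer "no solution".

g6 = g5 AND g2 must be 0, so at least one of g5, g2 is 0.
Check with A=0 B=1 C=0 D=1:
g1 = C NAND B = 0 NAND 1 = 1
g2 = g1 NAND D = 1 NAND 1 = 0
g3 = NOT g1 = NOT 1 = 0
g4 = g3 OR A = 0 OR 0 = 0
g5 = g4 OR g2 = 0 OR 0 = 0
g6 = g5 AND g2 = 0 AND 0 = 0
So g6 = 0 as required.

A=0 B=1 C=0 D=1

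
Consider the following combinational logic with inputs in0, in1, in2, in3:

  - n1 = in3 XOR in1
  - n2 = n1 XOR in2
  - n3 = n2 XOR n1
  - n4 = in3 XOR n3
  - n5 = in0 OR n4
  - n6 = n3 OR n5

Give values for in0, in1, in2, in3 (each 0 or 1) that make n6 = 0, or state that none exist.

in0=0, in1=1, in2=0, in3=0

Check with in0=0, in1=1, in2=0, in3=0:
n1 = in3 XOR in1 = 0 XOR 1 = 1
n2 = n1 XOR in2 = 1 XOR 0 = 1
n3 = n2 XOR n1 = 1 XOR 1 = 0
n4 = in3 XOR n3 = 0 XOR 0 = 0
n5 = in0 OR n4 = 0 OR 0 = 0
n6 = n3 OR n5 = 0 OR 0 = 0
So n6 = 0 as required.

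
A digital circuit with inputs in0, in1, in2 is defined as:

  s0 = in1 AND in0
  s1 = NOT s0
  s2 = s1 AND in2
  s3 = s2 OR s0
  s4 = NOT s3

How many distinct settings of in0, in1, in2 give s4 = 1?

s4 = NOT s3 must be 1, so s3 = 0.
Satisfying assignments:
  in0=0, in1=0, in2=0
  in0=0, in1=1, in2=0
  in0=1, in1=0, in2=0

3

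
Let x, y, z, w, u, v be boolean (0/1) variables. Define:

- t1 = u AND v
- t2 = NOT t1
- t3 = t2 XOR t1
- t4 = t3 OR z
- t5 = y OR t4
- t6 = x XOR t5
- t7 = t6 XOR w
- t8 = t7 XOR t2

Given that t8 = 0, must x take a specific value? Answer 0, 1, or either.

either

Both values of x occur among assignments with t8 = 0:
  x=0: x=0, y=0, z=0, w=0, u=0, v=0
  x=1: x=1, y=0, z=0, w=0, u=1, v=1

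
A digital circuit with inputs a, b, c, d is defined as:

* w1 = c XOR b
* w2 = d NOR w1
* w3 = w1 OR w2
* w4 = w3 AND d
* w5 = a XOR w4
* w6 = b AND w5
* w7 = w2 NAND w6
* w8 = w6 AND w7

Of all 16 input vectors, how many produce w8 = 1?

w8 = w6 AND w7 must be 1, so both w6 = 1 and w7 = 1.
w6 = b AND w5 must be 1, so both b = 1 and w5 = 1.
Enumerating the 16 input combinations, 3 give w8 = 1 and 13 give w8 = 0.

3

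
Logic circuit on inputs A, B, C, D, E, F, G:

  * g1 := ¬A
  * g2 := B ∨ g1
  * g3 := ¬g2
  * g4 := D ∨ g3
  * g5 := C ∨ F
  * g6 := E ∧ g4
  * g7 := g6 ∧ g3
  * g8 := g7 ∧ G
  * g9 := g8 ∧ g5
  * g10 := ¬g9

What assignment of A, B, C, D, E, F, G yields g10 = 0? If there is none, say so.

Check with A=1, B=0, C=0, D=0, E=1, F=1, G=1:
g1 = ¬A = ¬1 = 0
g2 = B ∨ g1 = 0 ∨ 0 = 0
g3 = ¬g2 = ¬0 = 1
g4 = D ∨ g3 = 0 ∨ 1 = 1
g5 = C ∨ F = 0 ∨ 1 = 1
g6 = E ∧ g4 = 1 ∧ 1 = 1
g7 = g6 ∧ g3 = 1 ∧ 1 = 1
g8 = g7 ∧ G = 1 ∧ 1 = 1
g9 = g8 ∧ g5 = 1 ∧ 1 = 1
g10 = ¬g9 = ¬1 = 0
So g10 = 0 as required.

A=1, B=0, C=0, D=0, E=1, F=1, G=1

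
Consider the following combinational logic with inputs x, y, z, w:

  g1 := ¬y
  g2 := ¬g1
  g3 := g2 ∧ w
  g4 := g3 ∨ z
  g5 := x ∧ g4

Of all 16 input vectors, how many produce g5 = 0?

11

g5 = x ∧ g4 must be 0, so at least one of x, g4 is 0.
Enumerating the 16 input combinations, 11 give g5 = 0 and 5 give g5 = 1.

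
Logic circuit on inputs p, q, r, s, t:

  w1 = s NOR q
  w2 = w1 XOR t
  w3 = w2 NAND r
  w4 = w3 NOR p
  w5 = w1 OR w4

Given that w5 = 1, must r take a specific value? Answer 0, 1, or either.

Both values of r occur among assignments with w5 = 1:
  r=0: p=0, q=0, r=0, s=0, t=0
  r=1: p=0, q=0, r=1, s=0, t=0

either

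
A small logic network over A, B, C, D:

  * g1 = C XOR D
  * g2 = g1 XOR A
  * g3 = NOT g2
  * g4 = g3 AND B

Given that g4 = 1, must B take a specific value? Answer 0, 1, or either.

1

g4 = g3 AND B must be 1, so both g3 = 1 and B = 1.
Every assignment with g4 = 1 has B = 1; there are 4 such assignment(s).
  A=0, B=1, C=0, D=0
  A=0, B=1, C=1, D=1
  A=1, B=1, C=0, D=1
  A=1, B=1, C=1, D=0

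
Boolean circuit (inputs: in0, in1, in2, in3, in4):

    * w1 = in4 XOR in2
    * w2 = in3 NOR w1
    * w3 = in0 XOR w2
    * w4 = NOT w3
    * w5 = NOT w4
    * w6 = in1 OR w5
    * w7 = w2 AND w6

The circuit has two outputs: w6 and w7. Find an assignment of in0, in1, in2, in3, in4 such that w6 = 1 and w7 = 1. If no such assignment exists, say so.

Check with in0=0 in1=1 in2=1 in3=0 in4=1:
w1 = in4 XOR in2 = 1 XOR 1 = 0
w2 = in3 NOR w1 = 0 NOR 0 = 1
w3 = in0 XOR w2 = 0 XOR 1 = 1
w4 = NOT w3 = NOT 1 = 0
w5 = NOT w4 = NOT 0 = 1
w6 = in1 OR w5 = 1 OR 1 = 1
w7 = w2 AND w6 = 1 AND 1 = 1
So w6 = 1 and w7 = 1.

in0=0 in1=1 in2=1 in3=0 in4=1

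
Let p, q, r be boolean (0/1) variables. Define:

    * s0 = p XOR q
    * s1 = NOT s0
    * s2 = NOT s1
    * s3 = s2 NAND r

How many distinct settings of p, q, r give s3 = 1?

s3 = s2 NAND r must be 1, so at least one of s2, r is 0.
Enumerating the 8 input combinations, 6 give s3 = 1 and 2 give s3 = 0.

6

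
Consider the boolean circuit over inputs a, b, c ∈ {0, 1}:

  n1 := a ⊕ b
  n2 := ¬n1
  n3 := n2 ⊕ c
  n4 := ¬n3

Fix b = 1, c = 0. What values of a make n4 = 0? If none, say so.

Check with b = 1, c = 0 and a=1:
n1 = a ⊕ b = 1 ⊕ 1 = 0
n2 = ¬n1 = ¬0 = 1
n3 = n2 ⊕ c = 1 ⊕ 0 = 1
n4 = ¬n3 = ¬1 = 0
So n4 = 0.

a=1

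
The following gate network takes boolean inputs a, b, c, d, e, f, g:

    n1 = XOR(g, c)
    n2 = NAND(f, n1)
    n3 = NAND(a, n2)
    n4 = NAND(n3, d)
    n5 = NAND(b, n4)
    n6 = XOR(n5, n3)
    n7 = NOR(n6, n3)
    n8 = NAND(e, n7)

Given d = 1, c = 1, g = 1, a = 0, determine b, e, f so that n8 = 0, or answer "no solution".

no solution exists

With d = 1, c = 1, g = 1, a = 0 fixed, none of the 8 settings of b, e, f give n8 = 0.
For example, with b=0, e=0, f=0:
n1 = XOR(g, c) = XOR(1, 1) = 0
n2 = NAND(f, n1) = NAND(0, 0) = 1
n3 = NAND(a, n2) = NAND(0, 1) = 1
n4 = NAND(n3, d) = NAND(1, 1) = 0
n5 = NAND(b, n4) = NAND(0, 0) = 1
n6 = XOR(n5, n3) = XOR(1, 1) = 0
n7 = NOR(n6, n3) = NOR(0, 1) = 0
n8 = NAND(e, n7) = NAND(0, 0) = 1
giving n8 = 1 ≠ 0.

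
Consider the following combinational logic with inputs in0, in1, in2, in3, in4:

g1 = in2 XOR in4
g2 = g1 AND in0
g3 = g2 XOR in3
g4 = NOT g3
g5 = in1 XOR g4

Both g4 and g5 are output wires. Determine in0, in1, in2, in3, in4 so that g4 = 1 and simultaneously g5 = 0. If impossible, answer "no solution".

Check with in0=1 in1=1 in2=0 in3=1 in4=1:
g1 = in2 XOR in4 = 0 XOR 1 = 1
g2 = g1 AND in0 = 1 AND 1 = 1
g3 = g2 XOR in3 = 1 XOR 1 = 0
g4 = NOT g3 = NOT 0 = 1
g5 = in1 XOR g4 = 1 XOR 1 = 0
So g4 = 1 and g5 = 0.

in0=1 in1=1 in2=0 in3=1 in4=1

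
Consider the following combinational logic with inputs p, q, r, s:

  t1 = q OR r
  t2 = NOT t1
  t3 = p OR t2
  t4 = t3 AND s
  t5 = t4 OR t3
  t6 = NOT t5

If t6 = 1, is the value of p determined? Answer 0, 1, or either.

0

t6 = NOT t5 must be 1, so t5 = 0.
t5 = t4 OR t3 must be 0, so both t4 = 0 and t3 = 0.
Every assignment with t6 = 1 has p = 0; there are 6 such assignment(s).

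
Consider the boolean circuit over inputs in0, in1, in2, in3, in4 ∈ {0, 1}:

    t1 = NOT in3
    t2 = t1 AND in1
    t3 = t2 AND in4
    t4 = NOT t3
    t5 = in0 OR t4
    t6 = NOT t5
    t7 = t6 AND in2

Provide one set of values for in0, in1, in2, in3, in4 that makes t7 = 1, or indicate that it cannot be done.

Check with in0=0, in1=1, in2=1, in3=0, in4=1:
t1 = NOT in3 = NOT 0 = 1
t2 = t1 AND in1 = 1 AND 1 = 1
t3 = t2 AND in4 = 1 AND 1 = 1
t4 = NOT t3 = NOT 1 = 0
t5 = in0 OR t4 = 0 OR 0 = 0
t6 = NOT t5 = NOT 0 = 1
t7 = t6 AND in2 = 1 AND 1 = 1
So t7 = 1 as required.

in0=0, in1=1, in2=1, in3=0, in4=1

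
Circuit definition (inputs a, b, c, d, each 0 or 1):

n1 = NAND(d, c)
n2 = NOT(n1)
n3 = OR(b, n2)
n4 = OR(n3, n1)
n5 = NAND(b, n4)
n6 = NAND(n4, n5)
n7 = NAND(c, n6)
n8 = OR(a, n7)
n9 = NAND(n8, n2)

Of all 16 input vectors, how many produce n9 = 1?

13

n9 = NAND(n8, n2) must be 1, so at least one of n8, n2 is 0.
Enumerating the 16 input combinations, 13 give n9 = 1 and 3 give n9 = 0.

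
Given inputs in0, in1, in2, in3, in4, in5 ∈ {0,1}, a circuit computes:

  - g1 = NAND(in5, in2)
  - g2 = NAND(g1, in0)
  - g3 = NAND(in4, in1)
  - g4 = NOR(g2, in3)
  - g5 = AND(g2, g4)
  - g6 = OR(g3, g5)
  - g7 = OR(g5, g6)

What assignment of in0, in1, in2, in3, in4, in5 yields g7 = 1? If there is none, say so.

Check with in0=1, in1=1, in2=1, in3=1, in4=0, in5=0:
g1 = NAND(in5, in2) = NAND(0, 1) = 1
g2 = NAND(g1, in0) = NAND(1, 1) = 0
g3 = NAND(in4, in1) = NAND(0, 1) = 1
g4 = NOR(g2, in3) = NOR(0, 1) = 0
g5 = AND(g2, g4) = AND(0, 0) = 0
g6 = OR(g3, g5) = OR(1, 0) = 1
g7 = OR(g5, g6) = OR(0, 1) = 1
So g7 = 1 as required.

in0=1, in1=1, in2=1, in3=1, in4=0, in5=0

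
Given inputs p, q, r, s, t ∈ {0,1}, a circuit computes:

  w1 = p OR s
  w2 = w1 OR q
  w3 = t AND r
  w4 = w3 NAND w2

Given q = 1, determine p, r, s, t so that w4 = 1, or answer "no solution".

w4 = w3 NAND w2 must be 1, so at least one of w3, w2 is 0.
Check with q = 1 and p=0, r=0, s=0, t=0:
w1 = p OR s = 0 OR 0 = 0
w2 = w1 OR q = 0 OR 1 = 1
w3 = t AND r = 0 AND 0 = 0
w4 = w3 NAND w2 = 0 NAND 1 = 1
So w4 = 1.

p=0 r=0 s=0 t=0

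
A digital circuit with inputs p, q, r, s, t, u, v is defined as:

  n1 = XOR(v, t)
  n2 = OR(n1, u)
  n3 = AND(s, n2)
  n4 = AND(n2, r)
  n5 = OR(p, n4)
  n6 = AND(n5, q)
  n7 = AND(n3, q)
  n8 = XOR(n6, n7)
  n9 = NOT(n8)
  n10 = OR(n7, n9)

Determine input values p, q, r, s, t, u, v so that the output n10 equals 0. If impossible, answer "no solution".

n10 = OR(n7, n9) must be 0, so both n7 = 0 and n9 = 0.
n7 = AND(n3, q) must be 0, so at least one of n3, q is 0.
Check with p=1 q=1 r=0 s=1 t=0 u=0 v=0:
n1 = XOR(v, t) = XOR(0, 0) = 0
n2 = OR(n1, u) = OR(0, 0) = 0
n3 = AND(s, n2) = AND(1, 0) = 0
n4 = AND(n2, r) = AND(0, 0) = 0
n5 = OR(p, n4) = OR(1, 0) = 1
n6 = AND(n5, q) = AND(1, 1) = 1
n7 = AND(n3, q) = AND(0, 1) = 0
n8 = XOR(n6, n7) = XOR(1, 0) = 1
n9 = NOT(n8) = NOT 1 = 0
n10 = OR(n7, n9) = OR(0, 0) = 0
So n10 = 0 as required.

p=1 q=1 r=0 s=1 t=0 u=0 v=0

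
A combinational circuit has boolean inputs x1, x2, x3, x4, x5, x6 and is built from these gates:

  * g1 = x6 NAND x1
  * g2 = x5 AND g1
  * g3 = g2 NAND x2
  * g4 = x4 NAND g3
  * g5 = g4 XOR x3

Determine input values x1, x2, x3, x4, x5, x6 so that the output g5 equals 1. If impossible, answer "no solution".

x1=0, x2=1, x3=0, x4=0, x5=0, x6=1

Check with x1=0, x2=1, x3=0, x4=0, x5=0, x6=1:
g1 = x6 NAND x1 = 1 NAND 0 = 1
g2 = x5 AND g1 = 0 AND 1 = 0
g3 = g2 NAND x2 = 0 NAND 1 = 1
g4 = x4 NAND g3 = 0 NAND 1 = 1
g5 = g4 XOR x3 = 1 XOR 0 = 1
So g5 = 1 as required.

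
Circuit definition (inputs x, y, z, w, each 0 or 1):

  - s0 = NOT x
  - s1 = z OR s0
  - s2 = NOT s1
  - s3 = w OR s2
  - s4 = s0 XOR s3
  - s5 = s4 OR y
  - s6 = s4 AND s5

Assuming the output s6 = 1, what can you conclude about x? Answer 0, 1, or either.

Both values of x occur among assignments with s6 = 1:
  x=0: x=0, y=0, z=0, w=0
  x=1: x=1, y=0, z=0, w=0

either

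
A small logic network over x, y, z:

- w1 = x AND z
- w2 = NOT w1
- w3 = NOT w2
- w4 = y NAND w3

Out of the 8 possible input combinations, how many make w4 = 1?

7

w4 = y NAND w3 must be 1, so at least one of y, w3 is 0.
Enumerating the 8 input combinations, 7 give w4 = 1 and 1 give w4 = 0.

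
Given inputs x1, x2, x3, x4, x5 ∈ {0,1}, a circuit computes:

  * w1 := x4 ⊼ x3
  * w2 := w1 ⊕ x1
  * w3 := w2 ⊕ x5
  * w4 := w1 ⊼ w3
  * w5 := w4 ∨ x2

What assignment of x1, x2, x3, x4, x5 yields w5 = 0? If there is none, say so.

x1=0, x2=0, x3=1, x4=0, x5=0

Check with x1=0, x2=0, x3=1, x4=0, x5=0:
w1 = x4 ⊼ x3 = 0 ⊼ 1 = 1
w2 = w1 ⊕ x1 = 1 ⊕ 0 = 1
w3 = w2 ⊕ x5 = 1 ⊕ 0 = 1
w4 = w1 ⊼ w3 = 1 ⊼ 1 = 0
w5 = w4 ∨ x2 = 0 ∨ 0 = 0
So w5 = 0 as required.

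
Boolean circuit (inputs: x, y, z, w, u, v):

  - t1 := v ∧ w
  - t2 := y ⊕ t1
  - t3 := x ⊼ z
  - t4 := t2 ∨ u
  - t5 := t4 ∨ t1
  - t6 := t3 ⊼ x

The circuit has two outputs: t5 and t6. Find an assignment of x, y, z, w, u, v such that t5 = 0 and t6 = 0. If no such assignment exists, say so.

Check with x=1, y=0, z=0, w=0, u=0, v=0:
t1 = v ∧ w = 0 ∧ 0 = 0
t2 = y ⊕ t1 = 0 ⊕ 0 = 0
t3 = x ⊼ z = 1 ⊼ 0 = 1
t4 = t2 ∨ u = 0 ∨ 0 = 0
t5 = t4 ∨ t1 = 0 ∨ 0 = 0
t6 = t3 ⊼ x = 1 ⊼ 1 = 0
So t5 = 0 and t6 = 0.

x=1, y=0, z=0, w=0, u=0, v=0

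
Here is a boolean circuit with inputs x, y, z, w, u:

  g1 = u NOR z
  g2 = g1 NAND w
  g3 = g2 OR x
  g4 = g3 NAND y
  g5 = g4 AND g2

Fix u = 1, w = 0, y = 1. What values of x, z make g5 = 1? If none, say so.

no solution exists

With u = 1, w = 0, y = 1 fixed, none of the 4 settings of x, z give g5 = 1.
For example, with x=0, z=0:
g1 = u NOR z = 1 NOR 0 = 0
g2 = g1 NAND w = 0 NAND 0 = 1
g3 = g2 OR x = 1 OR 0 = 1
g4 = g3 NAND y = 1 NAND 1 = 0
g5 = g4 AND g2 = 0 AND 1 = 0
giving g5 = 0 ≠ 1.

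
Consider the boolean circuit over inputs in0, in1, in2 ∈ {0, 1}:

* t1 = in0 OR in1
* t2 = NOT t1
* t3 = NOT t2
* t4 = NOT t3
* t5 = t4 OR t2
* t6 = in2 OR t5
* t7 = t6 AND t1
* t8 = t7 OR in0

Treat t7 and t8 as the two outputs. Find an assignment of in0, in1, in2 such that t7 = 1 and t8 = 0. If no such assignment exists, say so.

Across all 8 input combinations, none give both t7 = 1 and t8 = 0.

no solution exists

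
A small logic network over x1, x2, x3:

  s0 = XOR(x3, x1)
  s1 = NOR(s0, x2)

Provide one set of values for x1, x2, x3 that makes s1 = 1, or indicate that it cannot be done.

x1=1, x2=0, x3=1

s1 = NOR(s0, x2) must be 1, so both s0 = 0 and x2 = 0.
s0 = XOR(x3, x1) must be 0, so x3 and x1 are equal.
Check with x1=1, x2=0, x3=1:
s0 = XOR(x3, x1) = XOR(1, 1) = 0
s1 = NOR(s0, x2) = NOR(0, 0) = 1
So s1 = 1 as required.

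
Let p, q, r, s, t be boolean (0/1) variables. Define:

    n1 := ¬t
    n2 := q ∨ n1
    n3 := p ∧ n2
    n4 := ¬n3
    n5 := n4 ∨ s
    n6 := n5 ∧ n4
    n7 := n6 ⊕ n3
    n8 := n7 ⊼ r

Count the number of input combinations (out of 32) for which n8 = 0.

n8 = n7 ⊼ r must be 0, so both n7 = 1 and r = 1.
Enumerating the 32 input combinations, 16 give n8 = 0 and 16 give n8 = 1.

16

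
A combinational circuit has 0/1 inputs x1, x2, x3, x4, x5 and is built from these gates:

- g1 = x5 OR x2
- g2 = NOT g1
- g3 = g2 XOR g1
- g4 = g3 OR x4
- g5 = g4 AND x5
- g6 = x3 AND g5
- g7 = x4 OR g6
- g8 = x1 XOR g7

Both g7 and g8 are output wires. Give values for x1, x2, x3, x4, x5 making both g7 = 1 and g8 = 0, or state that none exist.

x1=1, x2=1, x3=1, x4=0, x5=1

Check with x1=1, x2=1, x3=1, x4=0, x5=1:
g1 = x5 OR x2 = 1 OR 1 = 1
g2 = NOT g1 = NOT 1 = 0
g3 = g2 XOR g1 = 0 XOR 1 = 1
g4 = g3 OR x4 = 1 OR 0 = 1
g5 = g4 AND x5 = 1 AND 1 = 1
g6 = x3 AND g5 = 1 AND 1 = 1
g7 = x4 OR g6 = 0 OR 1 = 1
g8 = x1 XOR g7 = 1 XOR 1 = 0
So g7 = 1 and g8 = 0.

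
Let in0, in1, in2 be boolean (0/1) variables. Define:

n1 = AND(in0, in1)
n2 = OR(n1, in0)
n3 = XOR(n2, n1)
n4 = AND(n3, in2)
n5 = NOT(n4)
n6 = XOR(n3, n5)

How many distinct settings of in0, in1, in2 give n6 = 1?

n6 = XOR(n3, n5) must be 1, so n3 and n5 differ.
Enumerating the 8 input combinations, 7 give n6 = 1 and 1 give n6 = 0.

7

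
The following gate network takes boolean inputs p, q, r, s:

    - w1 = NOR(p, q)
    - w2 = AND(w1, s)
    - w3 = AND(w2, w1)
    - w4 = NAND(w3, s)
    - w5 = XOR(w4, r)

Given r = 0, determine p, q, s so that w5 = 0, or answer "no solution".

p=0 q=0 s=1

w5 = XOR(w4, r) must be 0, so w4 and r are equal.
Check with r = 0 and p=0, q=0, s=1:
w1 = NOR(p, q) = NOR(0, 0) = 1
w2 = AND(w1, s) = AND(1, 1) = 1
w3 = AND(w2, w1) = AND(1, 1) = 1
w4 = NAND(w3, s) = NAND(1, 1) = 0
w5 = XOR(w4, r) = XOR(0, 0) = 0
So w5 = 0.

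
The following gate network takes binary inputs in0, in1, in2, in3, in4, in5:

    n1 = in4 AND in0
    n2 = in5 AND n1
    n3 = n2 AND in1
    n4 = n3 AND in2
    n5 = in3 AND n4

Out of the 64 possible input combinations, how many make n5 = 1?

n5 = in3 AND n4 must be 1, so both in3 = 1 and n4 = 1.
n4 = n3 AND in2 must be 1, so both n3 = 1 and in2 = 1.
n3 = n2 AND in1 must be 1, so both n2 = 1 and in1 = 1.
Enumerating the 64 input combinations, 1 give n5 = 1 and 63 give n5 = 0.

1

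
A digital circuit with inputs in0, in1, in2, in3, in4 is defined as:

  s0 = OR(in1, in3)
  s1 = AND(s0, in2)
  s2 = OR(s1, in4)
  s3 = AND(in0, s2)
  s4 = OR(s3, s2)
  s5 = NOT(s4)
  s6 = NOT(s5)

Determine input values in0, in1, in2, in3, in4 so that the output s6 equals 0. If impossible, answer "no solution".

in0=0 in1=0 in2=0 in3=0 in4=0

Check with in0=0 in1=0 in2=0 in3=0 in4=0:
s0 = OR(in1, in3) = OR(0, 0) = 0
s1 = AND(s0, in2) = AND(0, 0) = 0
s2 = OR(s1, in4) = OR(0, 0) = 0
s3 = AND(in0, s2) = AND(0, 0) = 0
s4 = OR(s3, s2) = OR(0, 0) = 0
s5 = NOT(s4) = NOT 0 = 1
s6 = NOT(s5) = NOT 1 = 0
So s6 = 0 as required.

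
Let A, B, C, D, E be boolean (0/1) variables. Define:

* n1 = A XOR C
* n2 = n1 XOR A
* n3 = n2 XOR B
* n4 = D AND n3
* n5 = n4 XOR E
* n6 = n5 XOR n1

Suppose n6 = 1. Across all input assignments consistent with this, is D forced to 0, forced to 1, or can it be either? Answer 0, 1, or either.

Both values of D occur among assignments with n6 = 1:
  D=0: A=0, B=0, C=0, D=0, E=1
  D=1: A=0, B=0, C=0, D=1, E=1

either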